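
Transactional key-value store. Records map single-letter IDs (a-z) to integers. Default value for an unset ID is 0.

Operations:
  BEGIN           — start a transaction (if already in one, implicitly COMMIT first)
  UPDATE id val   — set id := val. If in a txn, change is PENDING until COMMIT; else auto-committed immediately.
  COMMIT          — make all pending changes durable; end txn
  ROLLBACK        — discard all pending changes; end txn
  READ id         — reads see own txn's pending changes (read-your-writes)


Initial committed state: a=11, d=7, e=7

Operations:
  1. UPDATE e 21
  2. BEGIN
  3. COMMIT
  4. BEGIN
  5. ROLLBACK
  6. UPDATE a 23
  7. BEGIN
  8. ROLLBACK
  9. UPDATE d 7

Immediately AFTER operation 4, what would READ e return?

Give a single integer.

Answer: 21

Derivation:
Initial committed: {a=11, d=7, e=7}
Op 1: UPDATE e=21 (auto-commit; committed e=21)
Op 2: BEGIN: in_txn=True, pending={}
Op 3: COMMIT: merged [] into committed; committed now {a=11, d=7, e=21}
Op 4: BEGIN: in_txn=True, pending={}
After op 4: visible(e) = 21 (pending={}, committed={a=11, d=7, e=21})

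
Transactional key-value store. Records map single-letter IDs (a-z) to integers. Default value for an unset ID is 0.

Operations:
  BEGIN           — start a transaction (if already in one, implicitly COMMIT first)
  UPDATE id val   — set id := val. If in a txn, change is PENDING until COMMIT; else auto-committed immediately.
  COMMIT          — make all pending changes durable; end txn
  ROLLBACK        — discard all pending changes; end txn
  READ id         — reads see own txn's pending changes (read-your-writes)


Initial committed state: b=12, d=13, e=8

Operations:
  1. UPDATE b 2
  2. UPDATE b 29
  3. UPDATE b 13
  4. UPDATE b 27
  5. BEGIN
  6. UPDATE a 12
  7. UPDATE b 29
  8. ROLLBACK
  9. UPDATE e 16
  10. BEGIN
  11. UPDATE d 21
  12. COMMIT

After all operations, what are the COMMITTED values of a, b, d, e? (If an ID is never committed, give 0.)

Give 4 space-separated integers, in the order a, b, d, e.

Initial committed: {b=12, d=13, e=8}
Op 1: UPDATE b=2 (auto-commit; committed b=2)
Op 2: UPDATE b=29 (auto-commit; committed b=29)
Op 3: UPDATE b=13 (auto-commit; committed b=13)
Op 4: UPDATE b=27 (auto-commit; committed b=27)
Op 5: BEGIN: in_txn=True, pending={}
Op 6: UPDATE a=12 (pending; pending now {a=12})
Op 7: UPDATE b=29 (pending; pending now {a=12, b=29})
Op 8: ROLLBACK: discarded pending ['a', 'b']; in_txn=False
Op 9: UPDATE e=16 (auto-commit; committed e=16)
Op 10: BEGIN: in_txn=True, pending={}
Op 11: UPDATE d=21 (pending; pending now {d=21})
Op 12: COMMIT: merged ['d'] into committed; committed now {b=27, d=21, e=16}
Final committed: {b=27, d=21, e=16}

Answer: 0 27 21 16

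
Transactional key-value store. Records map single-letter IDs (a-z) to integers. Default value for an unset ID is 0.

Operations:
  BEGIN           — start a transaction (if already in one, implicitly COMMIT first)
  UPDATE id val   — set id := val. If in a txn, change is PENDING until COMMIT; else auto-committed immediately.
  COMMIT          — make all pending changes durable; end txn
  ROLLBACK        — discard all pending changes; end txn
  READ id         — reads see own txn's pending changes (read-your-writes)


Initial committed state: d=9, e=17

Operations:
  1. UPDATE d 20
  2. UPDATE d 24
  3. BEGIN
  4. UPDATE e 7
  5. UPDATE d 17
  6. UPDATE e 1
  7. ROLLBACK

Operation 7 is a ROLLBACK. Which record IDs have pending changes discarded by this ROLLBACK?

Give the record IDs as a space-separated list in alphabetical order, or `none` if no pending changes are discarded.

Initial committed: {d=9, e=17}
Op 1: UPDATE d=20 (auto-commit; committed d=20)
Op 2: UPDATE d=24 (auto-commit; committed d=24)
Op 3: BEGIN: in_txn=True, pending={}
Op 4: UPDATE e=7 (pending; pending now {e=7})
Op 5: UPDATE d=17 (pending; pending now {d=17, e=7})
Op 6: UPDATE e=1 (pending; pending now {d=17, e=1})
Op 7: ROLLBACK: discarded pending ['d', 'e']; in_txn=False
ROLLBACK at op 7 discards: ['d', 'e']

Answer: d e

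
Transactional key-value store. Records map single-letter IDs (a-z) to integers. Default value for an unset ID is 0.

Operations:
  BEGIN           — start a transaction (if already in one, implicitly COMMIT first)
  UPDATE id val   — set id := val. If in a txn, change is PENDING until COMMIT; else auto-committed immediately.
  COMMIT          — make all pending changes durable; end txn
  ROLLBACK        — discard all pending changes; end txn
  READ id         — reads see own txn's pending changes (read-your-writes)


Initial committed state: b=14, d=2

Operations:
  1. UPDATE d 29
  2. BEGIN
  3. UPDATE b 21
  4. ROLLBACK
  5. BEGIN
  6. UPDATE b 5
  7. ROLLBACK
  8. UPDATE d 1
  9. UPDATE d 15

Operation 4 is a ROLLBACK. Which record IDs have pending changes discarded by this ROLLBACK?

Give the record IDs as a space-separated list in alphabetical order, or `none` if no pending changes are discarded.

Answer: b

Derivation:
Initial committed: {b=14, d=2}
Op 1: UPDATE d=29 (auto-commit; committed d=29)
Op 2: BEGIN: in_txn=True, pending={}
Op 3: UPDATE b=21 (pending; pending now {b=21})
Op 4: ROLLBACK: discarded pending ['b']; in_txn=False
Op 5: BEGIN: in_txn=True, pending={}
Op 6: UPDATE b=5 (pending; pending now {b=5})
Op 7: ROLLBACK: discarded pending ['b']; in_txn=False
Op 8: UPDATE d=1 (auto-commit; committed d=1)
Op 9: UPDATE d=15 (auto-commit; committed d=15)
ROLLBACK at op 4 discards: ['b']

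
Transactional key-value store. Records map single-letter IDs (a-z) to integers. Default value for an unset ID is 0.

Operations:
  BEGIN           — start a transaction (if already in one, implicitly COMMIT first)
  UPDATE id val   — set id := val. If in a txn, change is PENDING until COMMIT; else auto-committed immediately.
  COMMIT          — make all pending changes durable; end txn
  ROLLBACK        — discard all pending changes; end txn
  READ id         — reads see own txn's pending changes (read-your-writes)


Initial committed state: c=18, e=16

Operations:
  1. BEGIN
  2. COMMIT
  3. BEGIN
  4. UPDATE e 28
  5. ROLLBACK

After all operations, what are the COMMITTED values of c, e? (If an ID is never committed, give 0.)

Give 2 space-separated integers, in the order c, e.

Initial committed: {c=18, e=16}
Op 1: BEGIN: in_txn=True, pending={}
Op 2: COMMIT: merged [] into committed; committed now {c=18, e=16}
Op 3: BEGIN: in_txn=True, pending={}
Op 4: UPDATE e=28 (pending; pending now {e=28})
Op 5: ROLLBACK: discarded pending ['e']; in_txn=False
Final committed: {c=18, e=16}

Answer: 18 16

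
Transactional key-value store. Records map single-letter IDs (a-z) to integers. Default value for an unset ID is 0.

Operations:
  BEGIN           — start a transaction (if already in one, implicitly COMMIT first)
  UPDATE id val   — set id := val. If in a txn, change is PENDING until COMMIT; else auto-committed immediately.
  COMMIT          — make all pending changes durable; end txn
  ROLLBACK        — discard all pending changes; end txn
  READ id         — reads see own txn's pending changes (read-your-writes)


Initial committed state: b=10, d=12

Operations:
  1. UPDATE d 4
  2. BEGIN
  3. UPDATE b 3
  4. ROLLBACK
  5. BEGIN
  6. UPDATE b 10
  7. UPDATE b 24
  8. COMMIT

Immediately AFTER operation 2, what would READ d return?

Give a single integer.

Answer: 4

Derivation:
Initial committed: {b=10, d=12}
Op 1: UPDATE d=4 (auto-commit; committed d=4)
Op 2: BEGIN: in_txn=True, pending={}
After op 2: visible(d) = 4 (pending={}, committed={b=10, d=4})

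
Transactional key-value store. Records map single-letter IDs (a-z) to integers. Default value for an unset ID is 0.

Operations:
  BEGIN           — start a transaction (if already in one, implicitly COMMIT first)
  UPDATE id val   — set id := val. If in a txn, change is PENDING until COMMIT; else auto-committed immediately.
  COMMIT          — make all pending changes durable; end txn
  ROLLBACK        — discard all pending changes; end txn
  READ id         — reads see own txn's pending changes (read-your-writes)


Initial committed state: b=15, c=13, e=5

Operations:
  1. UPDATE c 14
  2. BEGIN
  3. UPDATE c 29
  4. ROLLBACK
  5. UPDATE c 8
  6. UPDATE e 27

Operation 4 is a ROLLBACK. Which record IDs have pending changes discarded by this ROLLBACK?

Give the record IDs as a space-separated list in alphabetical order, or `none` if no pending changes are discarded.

Initial committed: {b=15, c=13, e=5}
Op 1: UPDATE c=14 (auto-commit; committed c=14)
Op 2: BEGIN: in_txn=True, pending={}
Op 3: UPDATE c=29 (pending; pending now {c=29})
Op 4: ROLLBACK: discarded pending ['c']; in_txn=False
Op 5: UPDATE c=8 (auto-commit; committed c=8)
Op 6: UPDATE e=27 (auto-commit; committed e=27)
ROLLBACK at op 4 discards: ['c']

Answer: c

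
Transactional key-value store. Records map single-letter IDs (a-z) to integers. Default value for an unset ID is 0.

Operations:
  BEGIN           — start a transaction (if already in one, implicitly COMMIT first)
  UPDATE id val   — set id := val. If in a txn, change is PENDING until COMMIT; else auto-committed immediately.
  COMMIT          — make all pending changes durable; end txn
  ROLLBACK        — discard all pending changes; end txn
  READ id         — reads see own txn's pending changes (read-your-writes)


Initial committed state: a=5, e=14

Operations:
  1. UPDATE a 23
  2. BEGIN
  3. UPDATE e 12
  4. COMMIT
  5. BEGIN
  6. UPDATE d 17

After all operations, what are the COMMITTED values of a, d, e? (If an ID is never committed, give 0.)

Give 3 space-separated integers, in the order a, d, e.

Answer: 23 0 12

Derivation:
Initial committed: {a=5, e=14}
Op 1: UPDATE a=23 (auto-commit; committed a=23)
Op 2: BEGIN: in_txn=True, pending={}
Op 3: UPDATE e=12 (pending; pending now {e=12})
Op 4: COMMIT: merged ['e'] into committed; committed now {a=23, e=12}
Op 5: BEGIN: in_txn=True, pending={}
Op 6: UPDATE d=17 (pending; pending now {d=17})
Final committed: {a=23, e=12}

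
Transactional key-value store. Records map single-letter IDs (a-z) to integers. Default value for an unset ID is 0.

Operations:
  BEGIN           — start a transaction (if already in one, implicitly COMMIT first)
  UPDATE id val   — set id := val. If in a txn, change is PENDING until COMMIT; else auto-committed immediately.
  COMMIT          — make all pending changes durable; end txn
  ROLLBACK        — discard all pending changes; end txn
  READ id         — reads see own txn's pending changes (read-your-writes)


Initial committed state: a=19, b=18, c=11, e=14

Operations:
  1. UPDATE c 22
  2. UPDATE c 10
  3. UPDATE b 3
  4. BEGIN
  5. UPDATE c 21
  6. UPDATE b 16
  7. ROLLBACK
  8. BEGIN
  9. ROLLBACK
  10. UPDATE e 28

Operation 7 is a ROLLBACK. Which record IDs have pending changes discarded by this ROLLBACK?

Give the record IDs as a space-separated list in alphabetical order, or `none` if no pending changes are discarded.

Initial committed: {a=19, b=18, c=11, e=14}
Op 1: UPDATE c=22 (auto-commit; committed c=22)
Op 2: UPDATE c=10 (auto-commit; committed c=10)
Op 3: UPDATE b=3 (auto-commit; committed b=3)
Op 4: BEGIN: in_txn=True, pending={}
Op 5: UPDATE c=21 (pending; pending now {c=21})
Op 6: UPDATE b=16 (pending; pending now {b=16, c=21})
Op 7: ROLLBACK: discarded pending ['b', 'c']; in_txn=False
Op 8: BEGIN: in_txn=True, pending={}
Op 9: ROLLBACK: discarded pending []; in_txn=False
Op 10: UPDATE e=28 (auto-commit; committed e=28)
ROLLBACK at op 7 discards: ['b', 'c']

Answer: b c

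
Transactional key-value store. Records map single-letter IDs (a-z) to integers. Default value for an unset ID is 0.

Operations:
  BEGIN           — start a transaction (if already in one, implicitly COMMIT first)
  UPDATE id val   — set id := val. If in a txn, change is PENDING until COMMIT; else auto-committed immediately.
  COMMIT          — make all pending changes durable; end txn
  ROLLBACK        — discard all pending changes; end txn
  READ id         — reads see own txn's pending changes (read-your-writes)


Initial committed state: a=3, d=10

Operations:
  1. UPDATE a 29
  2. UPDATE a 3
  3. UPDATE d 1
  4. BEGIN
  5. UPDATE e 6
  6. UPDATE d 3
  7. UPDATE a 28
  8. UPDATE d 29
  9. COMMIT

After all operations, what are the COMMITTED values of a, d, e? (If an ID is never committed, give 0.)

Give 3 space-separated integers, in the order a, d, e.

Answer: 28 29 6

Derivation:
Initial committed: {a=3, d=10}
Op 1: UPDATE a=29 (auto-commit; committed a=29)
Op 2: UPDATE a=3 (auto-commit; committed a=3)
Op 3: UPDATE d=1 (auto-commit; committed d=1)
Op 4: BEGIN: in_txn=True, pending={}
Op 5: UPDATE e=6 (pending; pending now {e=6})
Op 6: UPDATE d=3 (pending; pending now {d=3, e=6})
Op 7: UPDATE a=28 (pending; pending now {a=28, d=3, e=6})
Op 8: UPDATE d=29 (pending; pending now {a=28, d=29, e=6})
Op 9: COMMIT: merged ['a', 'd', 'e'] into committed; committed now {a=28, d=29, e=6}
Final committed: {a=28, d=29, e=6}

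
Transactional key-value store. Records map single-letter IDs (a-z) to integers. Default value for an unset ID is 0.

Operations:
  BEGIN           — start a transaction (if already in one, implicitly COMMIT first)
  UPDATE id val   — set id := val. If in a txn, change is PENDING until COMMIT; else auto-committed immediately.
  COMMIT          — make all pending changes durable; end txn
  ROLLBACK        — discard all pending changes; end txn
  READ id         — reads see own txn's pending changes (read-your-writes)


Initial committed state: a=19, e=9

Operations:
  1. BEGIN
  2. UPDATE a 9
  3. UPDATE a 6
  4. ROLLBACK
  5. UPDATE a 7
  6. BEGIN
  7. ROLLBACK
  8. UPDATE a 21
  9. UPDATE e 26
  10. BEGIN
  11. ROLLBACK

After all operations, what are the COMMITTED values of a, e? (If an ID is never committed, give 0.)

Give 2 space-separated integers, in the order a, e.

Answer: 21 26

Derivation:
Initial committed: {a=19, e=9}
Op 1: BEGIN: in_txn=True, pending={}
Op 2: UPDATE a=9 (pending; pending now {a=9})
Op 3: UPDATE a=6 (pending; pending now {a=6})
Op 4: ROLLBACK: discarded pending ['a']; in_txn=False
Op 5: UPDATE a=7 (auto-commit; committed a=7)
Op 6: BEGIN: in_txn=True, pending={}
Op 7: ROLLBACK: discarded pending []; in_txn=False
Op 8: UPDATE a=21 (auto-commit; committed a=21)
Op 9: UPDATE e=26 (auto-commit; committed e=26)
Op 10: BEGIN: in_txn=True, pending={}
Op 11: ROLLBACK: discarded pending []; in_txn=False
Final committed: {a=21, e=26}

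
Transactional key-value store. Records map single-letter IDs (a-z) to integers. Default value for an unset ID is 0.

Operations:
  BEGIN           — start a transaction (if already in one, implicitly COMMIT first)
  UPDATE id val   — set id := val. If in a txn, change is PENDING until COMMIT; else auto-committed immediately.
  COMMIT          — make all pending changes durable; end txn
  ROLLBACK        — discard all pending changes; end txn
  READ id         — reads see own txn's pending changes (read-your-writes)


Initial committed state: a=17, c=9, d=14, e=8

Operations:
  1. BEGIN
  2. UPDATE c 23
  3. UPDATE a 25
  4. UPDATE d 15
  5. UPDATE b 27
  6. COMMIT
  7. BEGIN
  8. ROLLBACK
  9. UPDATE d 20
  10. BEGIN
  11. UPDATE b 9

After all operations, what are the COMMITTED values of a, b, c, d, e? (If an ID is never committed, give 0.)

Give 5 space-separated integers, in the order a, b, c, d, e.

Initial committed: {a=17, c=9, d=14, e=8}
Op 1: BEGIN: in_txn=True, pending={}
Op 2: UPDATE c=23 (pending; pending now {c=23})
Op 3: UPDATE a=25 (pending; pending now {a=25, c=23})
Op 4: UPDATE d=15 (pending; pending now {a=25, c=23, d=15})
Op 5: UPDATE b=27 (pending; pending now {a=25, b=27, c=23, d=15})
Op 6: COMMIT: merged ['a', 'b', 'c', 'd'] into committed; committed now {a=25, b=27, c=23, d=15, e=8}
Op 7: BEGIN: in_txn=True, pending={}
Op 8: ROLLBACK: discarded pending []; in_txn=False
Op 9: UPDATE d=20 (auto-commit; committed d=20)
Op 10: BEGIN: in_txn=True, pending={}
Op 11: UPDATE b=9 (pending; pending now {b=9})
Final committed: {a=25, b=27, c=23, d=20, e=8}

Answer: 25 27 23 20 8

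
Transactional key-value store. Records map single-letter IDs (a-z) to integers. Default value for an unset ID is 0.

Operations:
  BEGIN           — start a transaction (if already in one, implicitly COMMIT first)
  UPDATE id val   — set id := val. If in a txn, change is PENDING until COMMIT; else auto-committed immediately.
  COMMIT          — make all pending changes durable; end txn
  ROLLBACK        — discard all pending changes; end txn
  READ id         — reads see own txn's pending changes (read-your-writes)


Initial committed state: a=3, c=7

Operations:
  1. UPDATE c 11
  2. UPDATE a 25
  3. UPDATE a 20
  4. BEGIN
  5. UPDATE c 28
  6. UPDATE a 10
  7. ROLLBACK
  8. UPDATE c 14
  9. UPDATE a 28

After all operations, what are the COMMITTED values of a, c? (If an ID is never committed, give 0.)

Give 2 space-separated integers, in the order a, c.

Answer: 28 14

Derivation:
Initial committed: {a=3, c=7}
Op 1: UPDATE c=11 (auto-commit; committed c=11)
Op 2: UPDATE a=25 (auto-commit; committed a=25)
Op 3: UPDATE a=20 (auto-commit; committed a=20)
Op 4: BEGIN: in_txn=True, pending={}
Op 5: UPDATE c=28 (pending; pending now {c=28})
Op 6: UPDATE a=10 (pending; pending now {a=10, c=28})
Op 7: ROLLBACK: discarded pending ['a', 'c']; in_txn=False
Op 8: UPDATE c=14 (auto-commit; committed c=14)
Op 9: UPDATE a=28 (auto-commit; committed a=28)
Final committed: {a=28, c=14}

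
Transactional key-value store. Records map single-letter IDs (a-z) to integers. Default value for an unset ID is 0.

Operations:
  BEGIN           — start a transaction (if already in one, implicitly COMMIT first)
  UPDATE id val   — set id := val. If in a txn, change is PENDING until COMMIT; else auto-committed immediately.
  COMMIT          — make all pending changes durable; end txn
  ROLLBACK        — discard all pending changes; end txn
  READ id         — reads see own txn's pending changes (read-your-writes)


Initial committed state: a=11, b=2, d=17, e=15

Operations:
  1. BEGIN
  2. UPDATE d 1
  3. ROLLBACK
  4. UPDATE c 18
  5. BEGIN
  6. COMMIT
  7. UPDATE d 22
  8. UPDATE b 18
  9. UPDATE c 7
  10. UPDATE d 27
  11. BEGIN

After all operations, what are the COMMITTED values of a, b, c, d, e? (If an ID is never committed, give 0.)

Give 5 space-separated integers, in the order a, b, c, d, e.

Answer: 11 18 7 27 15

Derivation:
Initial committed: {a=11, b=2, d=17, e=15}
Op 1: BEGIN: in_txn=True, pending={}
Op 2: UPDATE d=1 (pending; pending now {d=1})
Op 3: ROLLBACK: discarded pending ['d']; in_txn=False
Op 4: UPDATE c=18 (auto-commit; committed c=18)
Op 5: BEGIN: in_txn=True, pending={}
Op 6: COMMIT: merged [] into committed; committed now {a=11, b=2, c=18, d=17, e=15}
Op 7: UPDATE d=22 (auto-commit; committed d=22)
Op 8: UPDATE b=18 (auto-commit; committed b=18)
Op 9: UPDATE c=7 (auto-commit; committed c=7)
Op 10: UPDATE d=27 (auto-commit; committed d=27)
Op 11: BEGIN: in_txn=True, pending={}
Final committed: {a=11, b=18, c=7, d=27, e=15}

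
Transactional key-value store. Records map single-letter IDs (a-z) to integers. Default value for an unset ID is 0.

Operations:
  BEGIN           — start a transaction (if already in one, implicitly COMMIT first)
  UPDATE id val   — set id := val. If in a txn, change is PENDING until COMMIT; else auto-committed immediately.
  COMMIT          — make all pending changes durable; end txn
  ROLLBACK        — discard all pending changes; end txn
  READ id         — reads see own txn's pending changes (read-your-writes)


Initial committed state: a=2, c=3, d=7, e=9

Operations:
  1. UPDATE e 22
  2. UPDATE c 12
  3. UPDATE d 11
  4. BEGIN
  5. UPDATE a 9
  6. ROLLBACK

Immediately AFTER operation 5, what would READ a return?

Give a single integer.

Answer: 9

Derivation:
Initial committed: {a=2, c=3, d=7, e=9}
Op 1: UPDATE e=22 (auto-commit; committed e=22)
Op 2: UPDATE c=12 (auto-commit; committed c=12)
Op 3: UPDATE d=11 (auto-commit; committed d=11)
Op 4: BEGIN: in_txn=True, pending={}
Op 5: UPDATE a=9 (pending; pending now {a=9})
After op 5: visible(a) = 9 (pending={a=9}, committed={a=2, c=12, d=11, e=22})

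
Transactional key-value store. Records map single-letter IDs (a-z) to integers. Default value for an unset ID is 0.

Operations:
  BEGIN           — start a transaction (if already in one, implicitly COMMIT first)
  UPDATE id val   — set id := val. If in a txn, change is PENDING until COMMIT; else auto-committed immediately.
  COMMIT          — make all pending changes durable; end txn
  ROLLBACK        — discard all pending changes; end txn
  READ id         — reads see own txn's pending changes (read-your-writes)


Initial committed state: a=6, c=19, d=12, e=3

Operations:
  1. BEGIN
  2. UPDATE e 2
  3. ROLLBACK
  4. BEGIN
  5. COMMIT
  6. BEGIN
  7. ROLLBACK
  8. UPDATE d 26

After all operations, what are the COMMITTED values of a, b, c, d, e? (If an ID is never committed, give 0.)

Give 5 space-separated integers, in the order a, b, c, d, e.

Answer: 6 0 19 26 3

Derivation:
Initial committed: {a=6, c=19, d=12, e=3}
Op 1: BEGIN: in_txn=True, pending={}
Op 2: UPDATE e=2 (pending; pending now {e=2})
Op 3: ROLLBACK: discarded pending ['e']; in_txn=False
Op 4: BEGIN: in_txn=True, pending={}
Op 5: COMMIT: merged [] into committed; committed now {a=6, c=19, d=12, e=3}
Op 6: BEGIN: in_txn=True, pending={}
Op 7: ROLLBACK: discarded pending []; in_txn=False
Op 8: UPDATE d=26 (auto-commit; committed d=26)
Final committed: {a=6, c=19, d=26, e=3}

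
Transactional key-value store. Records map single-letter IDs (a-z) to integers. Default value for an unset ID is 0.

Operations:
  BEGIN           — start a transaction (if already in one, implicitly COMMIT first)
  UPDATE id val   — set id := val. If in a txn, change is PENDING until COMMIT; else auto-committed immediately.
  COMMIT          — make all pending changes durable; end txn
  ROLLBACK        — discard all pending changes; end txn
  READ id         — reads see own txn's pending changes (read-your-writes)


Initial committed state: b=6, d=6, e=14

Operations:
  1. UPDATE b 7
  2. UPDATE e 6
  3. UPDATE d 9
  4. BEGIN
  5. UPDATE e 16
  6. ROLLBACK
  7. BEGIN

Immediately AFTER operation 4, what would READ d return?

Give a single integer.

Initial committed: {b=6, d=6, e=14}
Op 1: UPDATE b=7 (auto-commit; committed b=7)
Op 2: UPDATE e=6 (auto-commit; committed e=6)
Op 3: UPDATE d=9 (auto-commit; committed d=9)
Op 4: BEGIN: in_txn=True, pending={}
After op 4: visible(d) = 9 (pending={}, committed={b=7, d=9, e=6})

Answer: 9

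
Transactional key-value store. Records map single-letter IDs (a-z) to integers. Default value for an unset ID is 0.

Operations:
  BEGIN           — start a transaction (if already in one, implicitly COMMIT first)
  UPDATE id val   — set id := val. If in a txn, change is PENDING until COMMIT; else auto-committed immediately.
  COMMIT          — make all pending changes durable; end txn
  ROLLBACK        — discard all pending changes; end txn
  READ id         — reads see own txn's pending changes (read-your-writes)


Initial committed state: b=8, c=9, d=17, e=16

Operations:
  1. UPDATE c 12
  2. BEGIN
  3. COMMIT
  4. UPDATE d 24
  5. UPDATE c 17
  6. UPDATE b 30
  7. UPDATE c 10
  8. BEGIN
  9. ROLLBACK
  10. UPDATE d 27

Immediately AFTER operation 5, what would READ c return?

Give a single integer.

Initial committed: {b=8, c=9, d=17, e=16}
Op 1: UPDATE c=12 (auto-commit; committed c=12)
Op 2: BEGIN: in_txn=True, pending={}
Op 3: COMMIT: merged [] into committed; committed now {b=8, c=12, d=17, e=16}
Op 4: UPDATE d=24 (auto-commit; committed d=24)
Op 5: UPDATE c=17 (auto-commit; committed c=17)
After op 5: visible(c) = 17 (pending={}, committed={b=8, c=17, d=24, e=16})

Answer: 17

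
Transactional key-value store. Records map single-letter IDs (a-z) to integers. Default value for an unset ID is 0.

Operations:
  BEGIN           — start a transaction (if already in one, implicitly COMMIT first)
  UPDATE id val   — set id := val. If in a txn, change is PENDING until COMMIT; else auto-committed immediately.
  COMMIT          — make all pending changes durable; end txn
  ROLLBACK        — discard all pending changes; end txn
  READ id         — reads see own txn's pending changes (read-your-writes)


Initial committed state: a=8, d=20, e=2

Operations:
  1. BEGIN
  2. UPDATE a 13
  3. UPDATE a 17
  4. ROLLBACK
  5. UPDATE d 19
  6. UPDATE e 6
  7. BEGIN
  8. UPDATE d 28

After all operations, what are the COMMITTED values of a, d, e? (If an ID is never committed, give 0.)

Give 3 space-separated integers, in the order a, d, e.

Answer: 8 19 6

Derivation:
Initial committed: {a=8, d=20, e=2}
Op 1: BEGIN: in_txn=True, pending={}
Op 2: UPDATE a=13 (pending; pending now {a=13})
Op 3: UPDATE a=17 (pending; pending now {a=17})
Op 4: ROLLBACK: discarded pending ['a']; in_txn=False
Op 5: UPDATE d=19 (auto-commit; committed d=19)
Op 6: UPDATE e=6 (auto-commit; committed e=6)
Op 7: BEGIN: in_txn=True, pending={}
Op 8: UPDATE d=28 (pending; pending now {d=28})
Final committed: {a=8, d=19, e=6}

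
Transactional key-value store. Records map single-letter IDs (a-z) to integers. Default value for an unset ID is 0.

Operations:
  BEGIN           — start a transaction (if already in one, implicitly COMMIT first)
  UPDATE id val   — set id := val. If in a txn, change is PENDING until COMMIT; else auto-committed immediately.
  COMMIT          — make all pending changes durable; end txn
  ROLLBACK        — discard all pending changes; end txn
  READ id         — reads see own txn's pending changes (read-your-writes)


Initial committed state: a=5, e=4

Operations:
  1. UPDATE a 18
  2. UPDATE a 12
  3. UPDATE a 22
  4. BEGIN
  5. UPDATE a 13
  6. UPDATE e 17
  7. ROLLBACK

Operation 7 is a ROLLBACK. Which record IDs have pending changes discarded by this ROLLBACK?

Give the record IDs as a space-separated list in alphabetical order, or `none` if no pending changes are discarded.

Initial committed: {a=5, e=4}
Op 1: UPDATE a=18 (auto-commit; committed a=18)
Op 2: UPDATE a=12 (auto-commit; committed a=12)
Op 3: UPDATE a=22 (auto-commit; committed a=22)
Op 4: BEGIN: in_txn=True, pending={}
Op 5: UPDATE a=13 (pending; pending now {a=13})
Op 6: UPDATE e=17 (pending; pending now {a=13, e=17})
Op 7: ROLLBACK: discarded pending ['a', 'e']; in_txn=False
ROLLBACK at op 7 discards: ['a', 'e']

Answer: a e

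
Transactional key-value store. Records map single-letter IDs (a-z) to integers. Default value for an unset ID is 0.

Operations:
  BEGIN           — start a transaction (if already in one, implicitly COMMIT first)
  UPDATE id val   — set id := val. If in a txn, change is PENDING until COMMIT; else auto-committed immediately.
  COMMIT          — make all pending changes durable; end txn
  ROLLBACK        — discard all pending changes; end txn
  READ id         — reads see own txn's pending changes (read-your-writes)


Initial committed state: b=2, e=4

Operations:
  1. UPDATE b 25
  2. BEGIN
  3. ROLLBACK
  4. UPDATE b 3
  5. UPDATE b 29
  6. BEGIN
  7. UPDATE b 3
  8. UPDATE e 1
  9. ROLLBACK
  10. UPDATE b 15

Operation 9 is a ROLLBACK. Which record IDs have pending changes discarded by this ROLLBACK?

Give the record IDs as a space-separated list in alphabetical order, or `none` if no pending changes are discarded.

Initial committed: {b=2, e=4}
Op 1: UPDATE b=25 (auto-commit; committed b=25)
Op 2: BEGIN: in_txn=True, pending={}
Op 3: ROLLBACK: discarded pending []; in_txn=False
Op 4: UPDATE b=3 (auto-commit; committed b=3)
Op 5: UPDATE b=29 (auto-commit; committed b=29)
Op 6: BEGIN: in_txn=True, pending={}
Op 7: UPDATE b=3 (pending; pending now {b=3})
Op 8: UPDATE e=1 (pending; pending now {b=3, e=1})
Op 9: ROLLBACK: discarded pending ['b', 'e']; in_txn=False
Op 10: UPDATE b=15 (auto-commit; committed b=15)
ROLLBACK at op 9 discards: ['b', 'e']

Answer: b e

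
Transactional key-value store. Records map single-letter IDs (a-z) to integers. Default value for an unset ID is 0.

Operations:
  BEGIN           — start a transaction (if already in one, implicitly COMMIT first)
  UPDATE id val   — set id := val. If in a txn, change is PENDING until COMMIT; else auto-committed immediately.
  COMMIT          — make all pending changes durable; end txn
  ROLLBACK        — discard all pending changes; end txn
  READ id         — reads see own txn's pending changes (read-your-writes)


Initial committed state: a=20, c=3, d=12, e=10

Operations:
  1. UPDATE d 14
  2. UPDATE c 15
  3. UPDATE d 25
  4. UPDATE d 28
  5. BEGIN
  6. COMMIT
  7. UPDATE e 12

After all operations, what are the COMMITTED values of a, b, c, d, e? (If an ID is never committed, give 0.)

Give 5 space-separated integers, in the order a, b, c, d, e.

Answer: 20 0 15 28 12

Derivation:
Initial committed: {a=20, c=3, d=12, e=10}
Op 1: UPDATE d=14 (auto-commit; committed d=14)
Op 2: UPDATE c=15 (auto-commit; committed c=15)
Op 3: UPDATE d=25 (auto-commit; committed d=25)
Op 4: UPDATE d=28 (auto-commit; committed d=28)
Op 5: BEGIN: in_txn=True, pending={}
Op 6: COMMIT: merged [] into committed; committed now {a=20, c=15, d=28, e=10}
Op 7: UPDATE e=12 (auto-commit; committed e=12)
Final committed: {a=20, c=15, d=28, e=12}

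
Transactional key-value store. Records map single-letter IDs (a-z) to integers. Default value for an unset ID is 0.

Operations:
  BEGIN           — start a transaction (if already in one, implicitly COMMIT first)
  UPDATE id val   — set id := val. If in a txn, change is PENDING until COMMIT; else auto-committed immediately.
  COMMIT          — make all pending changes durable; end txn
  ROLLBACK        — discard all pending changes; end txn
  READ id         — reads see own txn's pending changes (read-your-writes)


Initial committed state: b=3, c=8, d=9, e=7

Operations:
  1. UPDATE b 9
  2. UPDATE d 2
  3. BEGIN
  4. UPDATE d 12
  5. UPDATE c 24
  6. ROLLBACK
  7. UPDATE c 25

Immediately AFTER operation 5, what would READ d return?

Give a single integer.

Initial committed: {b=3, c=8, d=9, e=7}
Op 1: UPDATE b=9 (auto-commit; committed b=9)
Op 2: UPDATE d=2 (auto-commit; committed d=2)
Op 3: BEGIN: in_txn=True, pending={}
Op 4: UPDATE d=12 (pending; pending now {d=12})
Op 5: UPDATE c=24 (pending; pending now {c=24, d=12})
After op 5: visible(d) = 12 (pending={c=24, d=12}, committed={b=9, c=8, d=2, e=7})

Answer: 12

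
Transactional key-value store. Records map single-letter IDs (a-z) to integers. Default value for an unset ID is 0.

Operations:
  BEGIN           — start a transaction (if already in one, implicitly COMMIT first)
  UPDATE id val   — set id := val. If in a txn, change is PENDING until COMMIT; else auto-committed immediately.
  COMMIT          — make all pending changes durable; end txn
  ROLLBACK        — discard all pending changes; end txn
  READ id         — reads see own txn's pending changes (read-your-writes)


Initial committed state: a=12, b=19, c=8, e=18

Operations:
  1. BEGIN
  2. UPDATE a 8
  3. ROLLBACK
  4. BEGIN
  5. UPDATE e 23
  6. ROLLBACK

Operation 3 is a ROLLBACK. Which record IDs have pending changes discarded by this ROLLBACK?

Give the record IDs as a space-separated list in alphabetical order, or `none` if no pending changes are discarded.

Answer: a

Derivation:
Initial committed: {a=12, b=19, c=8, e=18}
Op 1: BEGIN: in_txn=True, pending={}
Op 2: UPDATE a=8 (pending; pending now {a=8})
Op 3: ROLLBACK: discarded pending ['a']; in_txn=False
Op 4: BEGIN: in_txn=True, pending={}
Op 5: UPDATE e=23 (pending; pending now {e=23})
Op 6: ROLLBACK: discarded pending ['e']; in_txn=False
ROLLBACK at op 3 discards: ['a']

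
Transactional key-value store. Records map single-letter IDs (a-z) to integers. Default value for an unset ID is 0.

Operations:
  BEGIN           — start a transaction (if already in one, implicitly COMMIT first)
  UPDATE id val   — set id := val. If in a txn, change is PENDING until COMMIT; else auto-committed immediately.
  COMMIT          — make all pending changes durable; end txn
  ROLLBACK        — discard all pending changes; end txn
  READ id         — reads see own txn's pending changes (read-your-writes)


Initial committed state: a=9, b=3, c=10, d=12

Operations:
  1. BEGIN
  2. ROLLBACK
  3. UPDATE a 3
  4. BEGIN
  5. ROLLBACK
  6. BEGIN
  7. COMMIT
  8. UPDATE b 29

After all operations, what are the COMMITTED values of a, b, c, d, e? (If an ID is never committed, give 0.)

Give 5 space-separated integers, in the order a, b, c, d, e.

Answer: 3 29 10 12 0

Derivation:
Initial committed: {a=9, b=3, c=10, d=12}
Op 1: BEGIN: in_txn=True, pending={}
Op 2: ROLLBACK: discarded pending []; in_txn=False
Op 3: UPDATE a=3 (auto-commit; committed a=3)
Op 4: BEGIN: in_txn=True, pending={}
Op 5: ROLLBACK: discarded pending []; in_txn=False
Op 6: BEGIN: in_txn=True, pending={}
Op 7: COMMIT: merged [] into committed; committed now {a=3, b=3, c=10, d=12}
Op 8: UPDATE b=29 (auto-commit; committed b=29)
Final committed: {a=3, b=29, c=10, d=12}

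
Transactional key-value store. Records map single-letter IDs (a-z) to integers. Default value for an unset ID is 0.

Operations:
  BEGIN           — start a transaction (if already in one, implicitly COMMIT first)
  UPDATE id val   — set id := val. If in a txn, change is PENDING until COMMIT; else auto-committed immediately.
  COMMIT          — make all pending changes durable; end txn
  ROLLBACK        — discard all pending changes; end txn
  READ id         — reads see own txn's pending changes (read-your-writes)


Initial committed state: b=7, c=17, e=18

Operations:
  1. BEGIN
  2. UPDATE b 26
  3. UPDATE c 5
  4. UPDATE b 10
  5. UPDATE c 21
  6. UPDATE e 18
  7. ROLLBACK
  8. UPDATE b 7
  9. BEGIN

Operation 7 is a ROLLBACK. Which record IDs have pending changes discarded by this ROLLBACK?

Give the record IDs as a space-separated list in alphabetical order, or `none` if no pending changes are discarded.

Answer: b c e

Derivation:
Initial committed: {b=7, c=17, e=18}
Op 1: BEGIN: in_txn=True, pending={}
Op 2: UPDATE b=26 (pending; pending now {b=26})
Op 3: UPDATE c=5 (pending; pending now {b=26, c=5})
Op 4: UPDATE b=10 (pending; pending now {b=10, c=5})
Op 5: UPDATE c=21 (pending; pending now {b=10, c=21})
Op 6: UPDATE e=18 (pending; pending now {b=10, c=21, e=18})
Op 7: ROLLBACK: discarded pending ['b', 'c', 'e']; in_txn=False
Op 8: UPDATE b=7 (auto-commit; committed b=7)
Op 9: BEGIN: in_txn=True, pending={}
ROLLBACK at op 7 discards: ['b', 'c', 'e']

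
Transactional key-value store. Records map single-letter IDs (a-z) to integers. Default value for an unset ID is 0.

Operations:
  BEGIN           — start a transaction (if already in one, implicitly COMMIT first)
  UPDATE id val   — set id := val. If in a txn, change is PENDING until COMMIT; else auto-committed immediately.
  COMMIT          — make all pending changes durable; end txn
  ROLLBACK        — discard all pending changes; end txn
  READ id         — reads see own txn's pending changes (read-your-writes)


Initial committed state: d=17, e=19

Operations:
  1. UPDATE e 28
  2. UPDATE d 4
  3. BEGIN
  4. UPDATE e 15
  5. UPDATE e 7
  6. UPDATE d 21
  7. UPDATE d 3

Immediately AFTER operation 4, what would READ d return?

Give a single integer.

Initial committed: {d=17, e=19}
Op 1: UPDATE e=28 (auto-commit; committed e=28)
Op 2: UPDATE d=4 (auto-commit; committed d=4)
Op 3: BEGIN: in_txn=True, pending={}
Op 4: UPDATE e=15 (pending; pending now {e=15})
After op 4: visible(d) = 4 (pending={e=15}, committed={d=4, e=28})

Answer: 4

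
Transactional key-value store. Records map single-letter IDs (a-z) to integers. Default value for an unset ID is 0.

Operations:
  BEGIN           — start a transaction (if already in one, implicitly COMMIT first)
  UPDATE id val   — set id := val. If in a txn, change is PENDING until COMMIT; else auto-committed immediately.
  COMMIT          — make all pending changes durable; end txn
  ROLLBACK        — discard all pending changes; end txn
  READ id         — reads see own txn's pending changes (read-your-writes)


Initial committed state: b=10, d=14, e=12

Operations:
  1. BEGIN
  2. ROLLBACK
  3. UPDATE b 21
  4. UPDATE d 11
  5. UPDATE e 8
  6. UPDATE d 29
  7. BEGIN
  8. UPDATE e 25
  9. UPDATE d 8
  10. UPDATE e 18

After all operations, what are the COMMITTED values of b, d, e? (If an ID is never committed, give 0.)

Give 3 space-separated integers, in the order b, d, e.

Initial committed: {b=10, d=14, e=12}
Op 1: BEGIN: in_txn=True, pending={}
Op 2: ROLLBACK: discarded pending []; in_txn=False
Op 3: UPDATE b=21 (auto-commit; committed b=21)
Op 4: UPDATE d=11 (auto-commit; committed d=11)
Op 5: UPDATE e=8 (auto-commit; committed e=8)
Op 6: UPDATE d=29 (auto-commit; committed d=29)
Op 7: BEGIN: in_txn=True, pending={}
Op 8: UPDATE e=25 (pending; pending now {e=25})
Op 9: UPDATE d=8 (pending; pending now {d=8, e=25})
Op 10: UPDATE e=18 (pending; pending now {d=8, e=18})
Final committed: {b=21, d=29, e=8}

Answer: 21 29 8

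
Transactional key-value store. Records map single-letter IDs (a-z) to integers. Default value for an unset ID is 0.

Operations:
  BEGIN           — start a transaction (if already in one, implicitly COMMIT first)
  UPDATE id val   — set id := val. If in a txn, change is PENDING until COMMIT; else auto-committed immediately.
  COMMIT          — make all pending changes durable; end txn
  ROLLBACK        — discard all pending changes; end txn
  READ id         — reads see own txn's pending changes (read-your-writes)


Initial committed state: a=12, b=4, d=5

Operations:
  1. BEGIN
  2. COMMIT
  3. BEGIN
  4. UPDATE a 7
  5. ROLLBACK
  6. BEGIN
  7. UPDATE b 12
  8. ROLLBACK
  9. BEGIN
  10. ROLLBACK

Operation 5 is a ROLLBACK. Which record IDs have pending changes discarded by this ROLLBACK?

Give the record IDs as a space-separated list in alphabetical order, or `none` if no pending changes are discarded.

Initial committed: {a=12, b=4, d=5}
Op 1: BEGIN: in_txn=True, pending={}
Op 2: COMMIT: merged [] into committed; committed now {a=12, b=4, d=5}
Op 3: BEGIN: in_txn=True, pending={}
Op 4: UPDATE a=7 (pending; pending now {a=7})
Op 5: ROLLBACK: discarded pending ['a']; in_txn=False
Op 6: BEGIN: in_txn=True, pending={}
Op 7: UPDATE b=12 (pending; pending now {b=12})
Op 8: ROLLBACK: discarded pending ['b']; in_txn=False
Op 9: BEGIN: in_txn=True, pending={}
Op 10: ROLLBACK: discarded pending []; in_txn=False
ROLLBACK at op 5 discards: ['a']

Answer: a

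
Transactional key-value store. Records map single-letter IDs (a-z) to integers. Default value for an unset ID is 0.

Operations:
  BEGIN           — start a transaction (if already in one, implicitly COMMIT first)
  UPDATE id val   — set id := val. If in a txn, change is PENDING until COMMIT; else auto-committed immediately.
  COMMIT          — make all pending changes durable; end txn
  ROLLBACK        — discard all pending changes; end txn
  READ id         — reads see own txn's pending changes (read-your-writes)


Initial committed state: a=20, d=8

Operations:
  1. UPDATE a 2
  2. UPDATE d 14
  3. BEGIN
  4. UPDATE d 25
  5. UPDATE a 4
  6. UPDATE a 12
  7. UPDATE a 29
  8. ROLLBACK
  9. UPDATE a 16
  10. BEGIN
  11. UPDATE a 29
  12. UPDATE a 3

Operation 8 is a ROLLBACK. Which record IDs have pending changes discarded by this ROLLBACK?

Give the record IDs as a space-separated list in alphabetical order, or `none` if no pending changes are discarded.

Answer: a d

Derivation:
Initial committed: {a=20, d=8}
Op 1: UPDATE a=2 (auto-commit; committed a=2)
Op 2: UPDATE d=14 (auto-commit; committed d=14)
Op 3: BEGIN: in_txn=True, pending={}
Op 4: UPDATE d=25 (pending; pending now {d=25})
Op 5: UPDATE a=4 (pending; pending now {a=4, d=25})
Op 6: UPDATE a=12 (pending; pending now {a=12, d=25})
Op 7: UPDATE a=29 (pending; pending now {a=29, d=25})
Op 8: ROLLBACK: discarded pending ['a', 'd']; in_txn=False
Op 9: UPDATE a=16 (auto-commit; committed a=16)
Op 10: BEGIN: in_txn=True, pending={}
Op 11: UPDATE a=29 (pending; pending now {a=29})
Op 12: UPDATE a=3 (pending; pending now {a=3})
ROLLBACK at op 8 discards: ['a', 'd']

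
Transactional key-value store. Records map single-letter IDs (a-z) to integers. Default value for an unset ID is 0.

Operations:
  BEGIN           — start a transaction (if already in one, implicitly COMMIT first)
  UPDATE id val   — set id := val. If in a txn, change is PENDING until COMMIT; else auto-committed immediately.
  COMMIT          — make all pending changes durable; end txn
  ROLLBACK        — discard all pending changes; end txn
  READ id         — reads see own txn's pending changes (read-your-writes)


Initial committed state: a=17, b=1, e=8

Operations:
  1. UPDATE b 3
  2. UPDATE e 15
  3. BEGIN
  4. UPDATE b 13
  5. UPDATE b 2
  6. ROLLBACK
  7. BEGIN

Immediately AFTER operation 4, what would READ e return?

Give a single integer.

Initial committed: {a=17, b=1, e=8}
Op 1: UPDATE b=3 (auto-commit; committed b=3)
Op 2: UPDATE e=15 (auto-commit; committed e=15)
Op 3: BEGIN: in_txn=True, pending={}
Op 4: UPDATE b=13 (pending; pending now {b=13})
After op 4: visible(e) = 15 (pending={b=13}, committed={a=17, b=3, e=15})

Answer: 15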